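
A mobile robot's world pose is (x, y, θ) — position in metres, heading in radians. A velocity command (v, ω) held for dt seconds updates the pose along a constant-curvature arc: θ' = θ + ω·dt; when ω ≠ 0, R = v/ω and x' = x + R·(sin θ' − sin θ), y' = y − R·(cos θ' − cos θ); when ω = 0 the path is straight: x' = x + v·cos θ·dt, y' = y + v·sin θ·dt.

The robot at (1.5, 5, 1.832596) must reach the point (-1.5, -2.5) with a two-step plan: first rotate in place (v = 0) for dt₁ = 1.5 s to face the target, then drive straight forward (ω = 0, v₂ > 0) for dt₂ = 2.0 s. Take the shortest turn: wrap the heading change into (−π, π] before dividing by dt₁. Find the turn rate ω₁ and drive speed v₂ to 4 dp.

ω₁ = 1.6662, v₂ = 4.0389

heading to target = atan2(-2.5−5, -1.5−1.5) = -1.9513
Δθ = wrap(-1.9513 − 1.8326) = 2.4993; ω₁ = Δθ/dt₁ = 1.6662
distance = √((-1.5−1.5)² + (-2.5−5)²) = 8.0777; v₂ = distance/dt₂ = 4.0389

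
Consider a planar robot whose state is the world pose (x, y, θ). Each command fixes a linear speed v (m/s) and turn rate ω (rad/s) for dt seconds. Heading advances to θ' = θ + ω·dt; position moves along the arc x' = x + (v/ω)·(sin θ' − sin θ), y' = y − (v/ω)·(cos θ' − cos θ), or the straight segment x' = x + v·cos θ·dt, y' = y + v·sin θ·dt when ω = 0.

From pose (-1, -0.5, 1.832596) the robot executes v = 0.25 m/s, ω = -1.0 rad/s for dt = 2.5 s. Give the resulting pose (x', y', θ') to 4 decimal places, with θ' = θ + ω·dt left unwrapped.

θ' = 1.8326 + -1.0·2.5 = -0.6674
R = v/ω = 0.25/-1.0 = -0.2500
x' = -1 + -0.2500·(sin -0.6674 − sin 1.8326) = -0.6038
y' = -0.5 − -0.2500·(cos -0.6674 − cos 1.8326) = -0.2389

(-0.6038, -0.2389, -0.6674)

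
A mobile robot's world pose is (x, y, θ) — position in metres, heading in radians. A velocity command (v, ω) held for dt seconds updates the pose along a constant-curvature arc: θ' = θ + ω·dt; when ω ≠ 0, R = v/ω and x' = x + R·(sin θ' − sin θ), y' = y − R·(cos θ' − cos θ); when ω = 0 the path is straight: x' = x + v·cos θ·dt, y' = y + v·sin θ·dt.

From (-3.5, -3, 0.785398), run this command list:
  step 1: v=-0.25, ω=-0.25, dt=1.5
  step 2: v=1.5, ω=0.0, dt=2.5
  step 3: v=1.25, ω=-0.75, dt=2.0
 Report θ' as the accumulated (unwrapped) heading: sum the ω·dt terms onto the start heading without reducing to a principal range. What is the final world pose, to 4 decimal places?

step 1: θ'=0.4104 (R=1.0000) → pose (-3.8081, -3.2099, 0.4104)
step 2: θ'=0.4104 (straight) → pose (-0.3695, -1.7137, 0.4104)
step 3: θ'=-1.0896 (R=-1.6667) → pose (1.7728, -2.4706, -1.0896)

(1.7728, -2.4706, -1.0896)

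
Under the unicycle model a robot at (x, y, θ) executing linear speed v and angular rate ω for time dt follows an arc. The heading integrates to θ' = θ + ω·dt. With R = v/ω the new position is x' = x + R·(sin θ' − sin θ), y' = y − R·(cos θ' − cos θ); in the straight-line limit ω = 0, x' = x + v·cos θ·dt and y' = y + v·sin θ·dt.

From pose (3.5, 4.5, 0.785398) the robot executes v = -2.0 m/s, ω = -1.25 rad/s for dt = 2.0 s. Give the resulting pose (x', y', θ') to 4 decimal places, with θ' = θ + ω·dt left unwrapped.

(0.7851, 5.8607, -1.7146)

θ' = 0.7854 + -1.25·2.0 = -1.7146
R = v/ω = -2.0/-1.25 = 1.6000
x' = 3.5 + 1.6000·(sin -1.7146 − sin 0.7854) = 0.7851
y' = 4.5 − 1.6000·(cos -1.7146 − cos 0.7854) = 5.8607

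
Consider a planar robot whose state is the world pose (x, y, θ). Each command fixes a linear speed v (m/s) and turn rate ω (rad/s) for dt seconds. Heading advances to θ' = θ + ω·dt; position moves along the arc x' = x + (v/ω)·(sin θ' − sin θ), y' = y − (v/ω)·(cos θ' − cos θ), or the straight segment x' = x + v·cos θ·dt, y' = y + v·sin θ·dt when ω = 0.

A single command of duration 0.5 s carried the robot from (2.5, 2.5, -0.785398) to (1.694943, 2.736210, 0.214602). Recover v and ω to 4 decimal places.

Δθ = 0.214602 − -0.785398 = 1.000000
ω = Δθ/dt = 1.000000/0.5 = 2.0000
R = Δx/(sin θ' − sin θ) = -0.8750
v = R·ω = -0.8750·2.0000 = -1.7500

v = -1.7500, ω = 2.0000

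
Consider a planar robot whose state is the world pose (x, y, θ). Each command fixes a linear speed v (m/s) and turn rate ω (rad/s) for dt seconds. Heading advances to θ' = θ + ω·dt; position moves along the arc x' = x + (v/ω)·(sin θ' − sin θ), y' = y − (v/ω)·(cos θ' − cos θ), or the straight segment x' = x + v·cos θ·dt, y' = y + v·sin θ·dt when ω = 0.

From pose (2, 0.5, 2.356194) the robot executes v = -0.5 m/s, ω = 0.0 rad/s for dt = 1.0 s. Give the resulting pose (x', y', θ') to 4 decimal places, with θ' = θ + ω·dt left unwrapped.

(2.3536, 0.1464, 2.3562)

θ' = 2.3562 + 0.0·1.0 = 2.3562
ω = 0 → straight: x' = 2 + -0.5·cos(2.3562)·1.0 = 2.3536
y' = 0.5 + -0.5·sin(2.3562)·1.0 = 0.1464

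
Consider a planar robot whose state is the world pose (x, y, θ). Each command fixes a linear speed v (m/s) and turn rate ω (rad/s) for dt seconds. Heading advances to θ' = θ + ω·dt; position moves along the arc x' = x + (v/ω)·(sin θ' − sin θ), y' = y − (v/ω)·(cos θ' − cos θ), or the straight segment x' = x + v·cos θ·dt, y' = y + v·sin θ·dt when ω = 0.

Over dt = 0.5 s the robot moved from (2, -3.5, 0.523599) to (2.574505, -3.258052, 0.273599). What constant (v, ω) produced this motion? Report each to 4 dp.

Δθ = 0.273599 − 0.523599 = -0.250000
ω = Δθ/dt = -0.250000/0.5 = -0.5000
R = Δx/(sin θ' − sin θ) = -2.5000
v = R·ω = -2.5000·-0.5000 = 1.2500

v = 1.2500, ω = -0.5000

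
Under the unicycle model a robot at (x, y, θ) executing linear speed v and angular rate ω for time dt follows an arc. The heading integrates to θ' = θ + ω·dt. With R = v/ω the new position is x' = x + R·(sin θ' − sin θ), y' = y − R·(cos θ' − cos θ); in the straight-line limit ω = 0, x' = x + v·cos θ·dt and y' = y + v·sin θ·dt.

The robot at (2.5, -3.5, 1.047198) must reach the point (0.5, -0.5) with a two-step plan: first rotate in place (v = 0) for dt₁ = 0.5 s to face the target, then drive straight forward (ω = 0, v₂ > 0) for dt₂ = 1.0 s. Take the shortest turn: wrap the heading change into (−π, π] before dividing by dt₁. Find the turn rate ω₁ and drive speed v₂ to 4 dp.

ω₁ = 2.2232, v₂ = 3.6056

heading to target = atan2(-0.5−-3.5, 0.5−2.5) = 2.1588
Δθ = wrap(2.1588 − 1.0472) = 1.1116; ω₁ = Δθ/dt₁ = 2.2232
distance = √((0.5−2.5)² + (-0.5−-3.5)²) = 3.6056; v₂ = distance/dt₂ = 3.6056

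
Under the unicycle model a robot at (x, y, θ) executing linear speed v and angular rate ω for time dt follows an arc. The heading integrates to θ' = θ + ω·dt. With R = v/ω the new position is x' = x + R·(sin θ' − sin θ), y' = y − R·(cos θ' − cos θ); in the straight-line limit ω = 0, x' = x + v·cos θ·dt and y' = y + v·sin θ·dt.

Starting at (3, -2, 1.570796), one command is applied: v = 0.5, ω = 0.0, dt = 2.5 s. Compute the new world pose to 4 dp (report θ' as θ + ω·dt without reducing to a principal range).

(3.0000, -0.7500, 1.5708)

θ' = 1.5708 + 0.0·2.5 = 1.5708
ω = 0 → straight: x' = 3 + 0.5·cos(1.5708)·2.5 = 3.0000
y' = -2 + 0.5·sin(1.5708)·2.5 = -0.7500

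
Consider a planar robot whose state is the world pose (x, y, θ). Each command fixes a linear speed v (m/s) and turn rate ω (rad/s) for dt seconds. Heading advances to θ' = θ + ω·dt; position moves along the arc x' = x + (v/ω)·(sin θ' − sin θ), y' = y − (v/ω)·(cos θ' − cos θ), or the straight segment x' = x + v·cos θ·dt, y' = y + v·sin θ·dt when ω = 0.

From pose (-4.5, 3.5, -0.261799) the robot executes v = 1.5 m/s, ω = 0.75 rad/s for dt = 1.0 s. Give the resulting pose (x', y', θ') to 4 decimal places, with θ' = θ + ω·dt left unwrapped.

θ' = -0.2618 + 0.75·1.0 = 0.4882
R = v/ω = 1.5/0.75 = 2.0000
x' = -4.5 + 2.0000·(sin 0.4882 − sin -0.2618) = -3.0443
y' = 3.5 − 2.0000·(cos 0.4882 − cos -0.2618) = 3.6655

(-3.0443, 3.6655, 0.4882)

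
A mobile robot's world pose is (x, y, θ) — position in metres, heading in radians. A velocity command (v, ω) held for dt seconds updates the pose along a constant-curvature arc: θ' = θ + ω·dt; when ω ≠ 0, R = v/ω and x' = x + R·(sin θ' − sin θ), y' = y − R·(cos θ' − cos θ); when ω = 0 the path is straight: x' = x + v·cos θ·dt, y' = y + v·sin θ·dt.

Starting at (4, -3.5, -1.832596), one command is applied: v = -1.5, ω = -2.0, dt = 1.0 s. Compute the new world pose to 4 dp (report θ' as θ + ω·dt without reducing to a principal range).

(5.2024, -3.1162, -3.8326)

θ' = -1.8326 + -2.0·1.0 = -3.8326
R = v/ω = -1.5/-2.0 = 0.7500
x' = 4 + 0.7500·(sin -3.8326 − sin -1.8326) = 5.2024
y' = -3.5 − 0.7500·(cos -3.8326 − cos -1.8326) = -3.1162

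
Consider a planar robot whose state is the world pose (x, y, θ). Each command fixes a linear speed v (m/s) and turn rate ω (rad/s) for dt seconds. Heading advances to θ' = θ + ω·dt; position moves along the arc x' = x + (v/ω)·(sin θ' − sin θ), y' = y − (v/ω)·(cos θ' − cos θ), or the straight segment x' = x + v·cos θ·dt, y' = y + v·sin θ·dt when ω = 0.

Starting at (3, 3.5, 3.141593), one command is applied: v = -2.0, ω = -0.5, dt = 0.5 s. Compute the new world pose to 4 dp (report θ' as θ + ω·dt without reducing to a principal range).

(3.9896, 3.3757, 2.8916)

θ' = 3.1416 + -0.5·0.5 = 2.8916
R = v/ω = -2.0/-0.5 = 4.0000
x' = 3 + 4.0000·(sin 2.8916 − sin 3.1416) = 3.9896
y' = 3.5 − 4.0000·(cos 2.8916 − cos 3.1416) = 3.3757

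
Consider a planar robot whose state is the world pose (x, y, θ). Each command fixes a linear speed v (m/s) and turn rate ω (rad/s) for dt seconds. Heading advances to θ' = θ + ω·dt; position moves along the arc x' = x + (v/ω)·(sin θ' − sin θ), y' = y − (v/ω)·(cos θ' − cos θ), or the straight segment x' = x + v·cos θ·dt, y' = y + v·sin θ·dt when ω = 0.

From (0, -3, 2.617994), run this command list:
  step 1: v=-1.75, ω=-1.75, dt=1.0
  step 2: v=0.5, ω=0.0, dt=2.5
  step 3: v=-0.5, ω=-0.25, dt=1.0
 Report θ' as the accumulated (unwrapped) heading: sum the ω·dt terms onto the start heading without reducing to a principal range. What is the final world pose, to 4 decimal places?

(0.7037, -3.8960, 0.6180)

step 1: θ'=0.8680 (R=1.0000) → pose (0.2630, -4.5124, 0.8680)
step 2: θ'=0.8680 (straight) → pose (1.0710, -3.5586, 0.8680)
step 3: θ'=0.6180 (R=2.0000) → pose (0.7037, -3.8960, 0.6180)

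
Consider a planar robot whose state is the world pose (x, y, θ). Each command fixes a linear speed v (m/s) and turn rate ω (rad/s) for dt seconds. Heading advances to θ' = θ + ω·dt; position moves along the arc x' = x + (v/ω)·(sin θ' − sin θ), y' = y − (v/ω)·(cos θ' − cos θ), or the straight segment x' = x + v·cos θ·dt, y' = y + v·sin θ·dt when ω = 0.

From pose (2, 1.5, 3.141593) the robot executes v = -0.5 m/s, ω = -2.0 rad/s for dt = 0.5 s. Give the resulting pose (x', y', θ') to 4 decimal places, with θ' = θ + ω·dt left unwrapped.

(2.2104, 1.3851, 2.1416)

θ' = 3.1416 + -2.0·0.5 = 2.1416
R = v/ω = -0.5/-2.0 = 0.2500
x' = 2 + 0.2500·(sin 2.1416 − sin 3.1416) = 2.2104
y' = 1.5 − 0.2500·(cos 2.1416 − cos 3.1416) = 1.3851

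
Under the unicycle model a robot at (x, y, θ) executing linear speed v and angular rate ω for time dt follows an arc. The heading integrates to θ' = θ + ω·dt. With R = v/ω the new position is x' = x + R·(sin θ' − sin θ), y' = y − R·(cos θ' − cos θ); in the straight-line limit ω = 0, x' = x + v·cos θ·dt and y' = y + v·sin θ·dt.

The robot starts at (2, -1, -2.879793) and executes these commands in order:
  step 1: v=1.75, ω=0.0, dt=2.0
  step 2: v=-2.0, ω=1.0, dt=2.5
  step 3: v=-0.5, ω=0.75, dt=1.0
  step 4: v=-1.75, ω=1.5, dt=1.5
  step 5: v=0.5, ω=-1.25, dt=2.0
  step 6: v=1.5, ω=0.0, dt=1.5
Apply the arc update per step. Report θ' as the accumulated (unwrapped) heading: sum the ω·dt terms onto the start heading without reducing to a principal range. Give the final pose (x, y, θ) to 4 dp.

step 1: θ'=-2.8798 (straight) → pose (-1.3807, -1.9059, -2.8798)
step 2: θ'=-0.3798 (R=-2.0000) → pose (-1.1569, 1.8835, -0.3798)
step 3: θ'=0.3702 (R=-0.6667) → pose (-1.6453, 1.8858, 0.3702)
step 4: θ'=2.6202 (R=-1.1667) → pose (-1.8043, -0.2135, 2.6202)
step 5: θ'=0.1202 (R=-0.4000) → pose (-1.6530, 0.5305, 0.1202)
step 6: θ'=0.1202 (straight) → pose (0.5808, 0.8003, 0.1202)

(0.5808, 0.8003, 0.1202)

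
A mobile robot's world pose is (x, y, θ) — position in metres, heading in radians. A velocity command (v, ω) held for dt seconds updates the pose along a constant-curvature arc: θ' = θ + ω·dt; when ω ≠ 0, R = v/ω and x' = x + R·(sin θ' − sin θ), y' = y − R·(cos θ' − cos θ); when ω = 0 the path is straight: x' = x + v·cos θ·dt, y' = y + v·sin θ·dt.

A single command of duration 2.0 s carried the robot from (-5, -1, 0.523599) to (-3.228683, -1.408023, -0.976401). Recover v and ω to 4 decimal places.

v = 1.0000, ω = -0.7500

Δθ = -0.976401 − 0.523599 = -1.500000
ω = Δθ/dt = -1.500000/2.0 = -0.7500
R = Δx/(sin θ' − sin θ) = -1.3333
v = R·ω = -1.3333·-0.7500 = 1.0000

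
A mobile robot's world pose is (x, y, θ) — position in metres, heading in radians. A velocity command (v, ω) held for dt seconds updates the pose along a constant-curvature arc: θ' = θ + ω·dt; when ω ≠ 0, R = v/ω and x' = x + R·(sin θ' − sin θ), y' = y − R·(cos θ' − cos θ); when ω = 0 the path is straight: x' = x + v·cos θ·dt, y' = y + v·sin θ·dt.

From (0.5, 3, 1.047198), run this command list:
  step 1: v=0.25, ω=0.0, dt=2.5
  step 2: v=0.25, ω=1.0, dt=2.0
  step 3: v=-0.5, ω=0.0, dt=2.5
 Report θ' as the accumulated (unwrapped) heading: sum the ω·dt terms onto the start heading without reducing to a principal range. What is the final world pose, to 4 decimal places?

(1.8640, 3.7973, 3.0472)

step 1: θ'=1.0472 (straight) → pose (0.8125, 3.5413, 1.0472)
step 2: θ'=3.0472 (R=0.2500) → pose (0.6196, 3.9152, 3.0472)
step 3: θ'=3.0472 (straight) → pose (1.8640, 3.7973, 3.0472)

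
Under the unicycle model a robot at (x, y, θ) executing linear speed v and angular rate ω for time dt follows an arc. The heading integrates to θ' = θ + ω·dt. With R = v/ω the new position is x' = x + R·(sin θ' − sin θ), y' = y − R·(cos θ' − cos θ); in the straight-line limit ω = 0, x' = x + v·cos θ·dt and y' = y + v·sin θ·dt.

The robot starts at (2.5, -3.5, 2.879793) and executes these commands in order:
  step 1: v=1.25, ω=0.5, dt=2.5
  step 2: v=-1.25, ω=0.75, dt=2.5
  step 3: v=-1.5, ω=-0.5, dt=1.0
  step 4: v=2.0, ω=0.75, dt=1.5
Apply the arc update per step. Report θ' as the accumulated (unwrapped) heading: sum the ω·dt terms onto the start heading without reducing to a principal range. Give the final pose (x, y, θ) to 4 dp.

(0.3279, -1.8808, 6.6298)

step 1: θ'=4.1298 (R=2.5000) → pose (-0.2346, -4.5393, 4.1298)
step 2: θ'=6.0048 (R=-1.6667) → pose (-1.1684, -2.0198, 6.0048)
step 3: θ'=5.5048 (R=3.0000) → pose (-2.4503, -1.2715, 5.5048)
step 4: θ'=6.6298 (R=2.6667) → pose (0.3279, -1.8808, 6.6298)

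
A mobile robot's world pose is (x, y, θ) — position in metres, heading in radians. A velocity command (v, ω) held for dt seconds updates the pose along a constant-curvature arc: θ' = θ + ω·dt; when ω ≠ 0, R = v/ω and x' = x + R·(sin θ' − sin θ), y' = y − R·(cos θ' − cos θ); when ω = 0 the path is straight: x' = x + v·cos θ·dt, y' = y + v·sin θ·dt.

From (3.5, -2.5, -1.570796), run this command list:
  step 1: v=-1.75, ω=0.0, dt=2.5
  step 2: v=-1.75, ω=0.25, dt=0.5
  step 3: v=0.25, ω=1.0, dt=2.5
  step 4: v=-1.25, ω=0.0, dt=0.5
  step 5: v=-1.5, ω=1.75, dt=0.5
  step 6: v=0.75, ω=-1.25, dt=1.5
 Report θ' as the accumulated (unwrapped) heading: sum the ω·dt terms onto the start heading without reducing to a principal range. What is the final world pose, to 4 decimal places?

step 1: θ'=-1.5708 (straight) → pose (3.5000, 1.8750, -1.5708)
step 2: θ'=-1.4458 (R=-7.0000) → pose (3.4454, 2.7477, -1.4458)
step 3: θ'=1.0542 (R=0.2500) → pose (3.9108, 2.6554, 1.0542)
step 4: θ'=1.0542 (straight) → pose (3.6021, 2.1120, 1.0542)
step 5: θ'=1.9292 (R=-0.8571) → pose (3.5447, 1.3879, 1.9292)
step 6: θ'=0.0542 (R=-0.6000) → pose (4.0741, 2.1975, 0.0542)

(4.0741, 2.1975, 0.0542)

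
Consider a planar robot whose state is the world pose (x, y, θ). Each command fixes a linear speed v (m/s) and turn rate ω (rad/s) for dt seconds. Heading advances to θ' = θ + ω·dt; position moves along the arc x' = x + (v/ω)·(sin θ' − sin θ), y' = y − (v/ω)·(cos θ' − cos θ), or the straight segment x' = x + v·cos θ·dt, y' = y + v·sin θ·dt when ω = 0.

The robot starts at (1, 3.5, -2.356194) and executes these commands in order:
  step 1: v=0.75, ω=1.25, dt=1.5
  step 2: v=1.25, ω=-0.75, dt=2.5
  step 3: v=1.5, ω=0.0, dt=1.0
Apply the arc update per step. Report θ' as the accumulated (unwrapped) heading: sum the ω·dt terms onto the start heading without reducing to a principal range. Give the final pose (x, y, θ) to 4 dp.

step 1: θ'=-0.4812 (R=0.6000) → pose (1.1466, 2.5439, -0.4812)
step 2: θ'=-2.3562 (R=-1.6667) → pose (1.5537, -0.1120, -2.3562)
step 3: θ'=-2.3562 (straight) → pose (0.4930, -1.1727, -2.3562)

(0.4930, -1.1727, -2.3562)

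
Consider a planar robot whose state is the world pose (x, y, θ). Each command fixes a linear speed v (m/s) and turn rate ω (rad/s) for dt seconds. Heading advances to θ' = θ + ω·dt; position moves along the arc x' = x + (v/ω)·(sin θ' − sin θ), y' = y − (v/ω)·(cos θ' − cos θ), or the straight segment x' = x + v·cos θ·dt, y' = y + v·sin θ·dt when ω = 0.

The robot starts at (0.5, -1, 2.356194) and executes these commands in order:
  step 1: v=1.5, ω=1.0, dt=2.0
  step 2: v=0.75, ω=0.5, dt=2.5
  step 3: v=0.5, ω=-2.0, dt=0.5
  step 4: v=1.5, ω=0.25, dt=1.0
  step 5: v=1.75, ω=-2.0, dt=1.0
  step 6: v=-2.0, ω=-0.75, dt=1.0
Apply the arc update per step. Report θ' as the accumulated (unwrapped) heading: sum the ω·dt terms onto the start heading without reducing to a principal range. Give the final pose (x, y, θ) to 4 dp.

(-0.9498, -7.1104, 2.1062)

step 1: θ'=4.3562 (R=1.5000) → pose (-1.9665, -1.5376, 4.3562)
step 2: θ'=5.6062 (R=1.5000) → pose (-1.5003, -3.2299, 5.6062)
step 3: θ'=4.6062 (R=-0.2500) → pose (-1.4084, -3.4512, 4.6062)
step 4: θ'=4.8562 (R=6.0000) → pose (-1.3802, -4.9470, 4.8562)
step 5: θ'=2.8562 (R=-0.8750) → pose (-2.4925, -5.9120, 2.8562)
step 6: θ'=2.1062 (R=2.6667) → pose (-0.9498, -7.1104, 2.1062)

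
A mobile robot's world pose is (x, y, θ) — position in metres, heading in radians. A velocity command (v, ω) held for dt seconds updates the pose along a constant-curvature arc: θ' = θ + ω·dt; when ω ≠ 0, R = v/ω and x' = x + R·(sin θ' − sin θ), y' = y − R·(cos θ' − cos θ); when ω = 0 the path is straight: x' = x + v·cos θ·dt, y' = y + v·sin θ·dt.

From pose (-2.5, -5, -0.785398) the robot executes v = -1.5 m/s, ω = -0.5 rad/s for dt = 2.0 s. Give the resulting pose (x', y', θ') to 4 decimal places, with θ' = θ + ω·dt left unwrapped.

θ' = -0.7854 + -0.5·2.0 = -1.7854
R = v/ω = -1.5/-0.5 = 3.0000
x' = -2.5 + 3.0000·(sin -1.7854 − sin -0.7854) = -3.3099
y' = -5 − 3.0000·(cos -1.7854 − cos -0.7854) = -2.2398

(-3.3099, -2.2398, -1.7854)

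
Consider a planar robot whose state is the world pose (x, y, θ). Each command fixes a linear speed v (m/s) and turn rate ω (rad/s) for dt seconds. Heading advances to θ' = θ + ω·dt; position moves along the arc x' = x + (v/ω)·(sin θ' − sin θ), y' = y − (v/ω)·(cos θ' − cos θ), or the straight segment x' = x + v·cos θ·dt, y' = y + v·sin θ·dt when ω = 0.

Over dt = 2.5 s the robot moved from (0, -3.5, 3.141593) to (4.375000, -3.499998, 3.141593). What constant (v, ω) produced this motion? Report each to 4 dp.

Δθ = 3.141593 − 3.141593 = 0.000000
ω = Δθ/dt = 0.000000/2.5 = 0.0000
ω = 0 → v = (Δx·cos θ + Δy·sin θ)/dt = -1.7500

v = -1.7500, ω = 0.0000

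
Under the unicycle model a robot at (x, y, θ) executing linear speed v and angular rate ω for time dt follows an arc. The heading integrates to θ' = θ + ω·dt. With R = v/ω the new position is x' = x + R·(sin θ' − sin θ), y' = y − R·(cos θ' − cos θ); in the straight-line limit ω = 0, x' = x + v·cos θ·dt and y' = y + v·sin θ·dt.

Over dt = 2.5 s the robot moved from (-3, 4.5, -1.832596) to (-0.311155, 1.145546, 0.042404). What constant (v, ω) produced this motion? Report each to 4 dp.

v = 2.0000, ω = 0.7500

Δθ = 0.042404 − -1.832596 = 1.875000
ω = Δθ/dt = 1.875000/2.5 = 0.7500
R = −Δy/(cos θ' − cos θ) = 2.6667
v = R·ω = 2.6667·0.7500 = 2.0000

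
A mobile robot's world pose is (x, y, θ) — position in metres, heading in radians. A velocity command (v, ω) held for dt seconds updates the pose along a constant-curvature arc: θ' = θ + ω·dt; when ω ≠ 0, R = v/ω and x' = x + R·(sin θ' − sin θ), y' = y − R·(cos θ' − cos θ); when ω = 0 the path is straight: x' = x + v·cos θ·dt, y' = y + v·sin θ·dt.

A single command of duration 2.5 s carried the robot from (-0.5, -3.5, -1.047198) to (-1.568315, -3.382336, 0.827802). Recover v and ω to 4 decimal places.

v = -0.5000, ω = 0.7500

Δθ = 0.827802 − -1.047198 = 1.875000
ω = Δθ/dt = 1.875000/2.5 = 0.7500
R = Δx/(sin θ' − sin θ) = -0.6667
v = R·ω = -0.6667·0.7500 = -0.5000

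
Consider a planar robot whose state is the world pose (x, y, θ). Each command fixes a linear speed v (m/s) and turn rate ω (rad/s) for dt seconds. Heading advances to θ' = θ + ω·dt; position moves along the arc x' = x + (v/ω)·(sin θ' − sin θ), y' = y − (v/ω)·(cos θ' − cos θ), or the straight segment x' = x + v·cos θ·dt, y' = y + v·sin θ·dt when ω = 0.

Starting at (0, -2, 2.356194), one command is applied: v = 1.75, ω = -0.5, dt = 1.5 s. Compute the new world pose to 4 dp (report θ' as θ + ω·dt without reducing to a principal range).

(-1.0229, 0.3510, 1.6062)

θ' = 2.3562 + -0.5·1.5 = 1.6062
R = v/ω = 1.75/-0.5 = -3.5000
x' = 0 + -3.5000·(sin 1.6062 − sin 2.3562) = -1.0229
y' = -2 − -3.5000·(cos 1.6062 − cos 2.3562) = 0.3510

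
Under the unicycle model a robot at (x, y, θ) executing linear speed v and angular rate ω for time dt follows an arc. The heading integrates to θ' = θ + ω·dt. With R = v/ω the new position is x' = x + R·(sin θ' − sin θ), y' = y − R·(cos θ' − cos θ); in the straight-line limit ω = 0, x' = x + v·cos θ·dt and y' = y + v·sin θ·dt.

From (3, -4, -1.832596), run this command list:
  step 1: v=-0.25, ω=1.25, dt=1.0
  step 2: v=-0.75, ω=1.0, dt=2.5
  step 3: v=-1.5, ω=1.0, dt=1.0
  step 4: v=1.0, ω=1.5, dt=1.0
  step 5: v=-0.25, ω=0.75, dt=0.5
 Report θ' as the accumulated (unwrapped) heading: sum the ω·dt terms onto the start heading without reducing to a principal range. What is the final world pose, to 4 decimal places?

(2.1034, -5.9478, 4.7924)

step 1: θ'=-0.5826 (R=-0.2000) → pose (2.9169, -3.7812, -0.5826)
step 2: θ'=1.9174 (R=-0.7500) → pose (1.7988, -4.6623, 1.9174)
step 3: θ'=2.9174 (R=-1.5000) → pose (2.8761, -5.6152, 2.9174)
step 4: θ'=4.4174 (R=0.6667) → pose (2.0901, -6.0714, 4.4174)
step 5: θ'=4.7924 (R=-0.3333) → pose (2.1034, -5.9478, 4.7924)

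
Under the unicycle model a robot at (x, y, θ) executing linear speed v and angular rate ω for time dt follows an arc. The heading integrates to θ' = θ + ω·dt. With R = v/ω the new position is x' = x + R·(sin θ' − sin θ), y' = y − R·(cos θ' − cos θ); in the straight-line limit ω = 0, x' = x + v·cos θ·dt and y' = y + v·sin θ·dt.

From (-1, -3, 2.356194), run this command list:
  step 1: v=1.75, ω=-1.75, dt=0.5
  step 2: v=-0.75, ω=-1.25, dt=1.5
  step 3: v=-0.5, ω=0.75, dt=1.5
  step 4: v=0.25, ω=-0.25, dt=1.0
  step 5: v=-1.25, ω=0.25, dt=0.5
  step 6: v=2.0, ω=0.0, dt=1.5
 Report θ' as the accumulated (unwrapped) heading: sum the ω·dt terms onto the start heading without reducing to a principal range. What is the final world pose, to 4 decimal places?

(-0.6818, -1.2950, 0.6062)

step 1: θ'=1.4812 (R=-1.0000) → pose (-1.2889, -2.2034, 1.4812)
step 2: θ'=-0.3938 (R=0.6000) → pose (-2.1167, -2.7038, -0.3938)
step 3: θ'=0.7312 (R=-0.6667) → pose (-2.8177, -2.8232, 0.7312)
step 4: θ'=0.4812 (R=-1.0000) → pose (-2.6128, -2.6811, 0.4812)
step 5: θ'=0.6062 (R=-5.0000) → pose (-3.1473, -3.0042, 0.6062)
step 6: θ'=0.6062 (straight) → pose (-0.6818, -1.2950, 0.6062)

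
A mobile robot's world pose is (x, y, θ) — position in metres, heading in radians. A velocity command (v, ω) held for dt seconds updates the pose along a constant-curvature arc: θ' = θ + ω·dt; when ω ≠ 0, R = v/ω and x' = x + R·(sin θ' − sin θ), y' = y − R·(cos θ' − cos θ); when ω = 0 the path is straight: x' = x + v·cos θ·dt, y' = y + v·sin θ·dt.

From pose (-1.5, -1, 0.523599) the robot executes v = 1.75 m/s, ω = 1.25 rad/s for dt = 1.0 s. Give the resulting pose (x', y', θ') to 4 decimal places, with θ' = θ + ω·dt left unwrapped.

θ' = 0.5236 + 1.25·1.0 = 1.7736
R = v/ω = 1.75/1.25 = 1.4000
x' = -1.5 + 1.4000·(sin 1.7736 − sin 0.5236) = -0.8287
y' = -1 − 1.4000·(cos 1.7736 − cos 0.5236) = 0.4944

(-0.8287, 0.4944, 1.7736)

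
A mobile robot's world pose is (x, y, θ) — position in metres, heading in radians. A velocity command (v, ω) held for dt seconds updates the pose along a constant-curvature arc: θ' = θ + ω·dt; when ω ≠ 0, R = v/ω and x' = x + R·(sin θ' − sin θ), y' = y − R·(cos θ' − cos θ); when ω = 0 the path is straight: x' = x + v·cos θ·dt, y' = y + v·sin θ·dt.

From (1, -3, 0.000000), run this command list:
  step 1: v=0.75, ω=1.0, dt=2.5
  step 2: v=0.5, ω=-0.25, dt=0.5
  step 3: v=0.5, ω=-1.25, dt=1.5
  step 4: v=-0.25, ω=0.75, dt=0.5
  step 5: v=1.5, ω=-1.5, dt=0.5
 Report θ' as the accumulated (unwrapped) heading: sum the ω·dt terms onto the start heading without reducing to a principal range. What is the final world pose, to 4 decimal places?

step 1: θ'=2.5000 (R=0.7500) → pose (1.4489, -1.6491, 2.5000)
step 2: θ'=2.3750 (R=-2.0000) → pose (1.2584, -1.4874, 2.3750)
step 3: θ'=0.5000 (R=-0.4000) → pose (1.3441, -0.8483, 0.5000)
step 4: θ'=0.8750 (R=-0.3333) → pose (1.2481, -0.9271, 0.8750)
step 5: θ'=0.1250 (R=-1.0000) → pose (1.8910, -0.5759, 0.1250)

(1.8910, -0.5759, 0.1250)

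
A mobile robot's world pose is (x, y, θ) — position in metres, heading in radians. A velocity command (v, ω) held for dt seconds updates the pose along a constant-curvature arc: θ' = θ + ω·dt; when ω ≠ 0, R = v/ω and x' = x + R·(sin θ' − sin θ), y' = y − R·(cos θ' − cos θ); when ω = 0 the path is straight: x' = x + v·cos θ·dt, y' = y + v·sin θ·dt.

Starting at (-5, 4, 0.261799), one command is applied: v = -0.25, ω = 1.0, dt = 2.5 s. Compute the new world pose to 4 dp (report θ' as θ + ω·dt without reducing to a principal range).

θ' = 0.2618 + 1.0·2.5 = 2.7618
R = v/ω = -0.25/1.0 = -0.2500
x' = -5 + -0.2500·(sin 2.7618 − sin 0.2618) = -5.0280
y' = 4 − -0.2500·(cos 2.7618 − cos 0.2618) = 3.5263

(-5.0280, 3.5263, 2.7618)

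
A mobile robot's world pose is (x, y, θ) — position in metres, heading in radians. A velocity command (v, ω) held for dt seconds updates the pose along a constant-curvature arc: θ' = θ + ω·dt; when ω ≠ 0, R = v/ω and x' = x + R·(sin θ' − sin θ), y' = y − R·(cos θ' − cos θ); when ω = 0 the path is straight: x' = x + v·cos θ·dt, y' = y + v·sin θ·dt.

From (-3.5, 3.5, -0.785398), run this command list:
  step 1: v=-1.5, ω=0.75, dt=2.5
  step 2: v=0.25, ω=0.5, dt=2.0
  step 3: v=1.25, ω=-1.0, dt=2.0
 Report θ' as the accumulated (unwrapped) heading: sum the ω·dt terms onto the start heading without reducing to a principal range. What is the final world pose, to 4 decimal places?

(-5.7225, 5.3556, 0.0896)

step 1: θ'=1.0896 (R=-2.0000) → pose (-6.6871, 3.0115, 1.0896)
step 2: θ'=2.0896 (R=0.5000) → pose (-6.6961, 3.4908, 2.0896)
step 3: θ'=0.0896 (R=-1.2500) → pose (-5.7225, 5.3556, 0.0896)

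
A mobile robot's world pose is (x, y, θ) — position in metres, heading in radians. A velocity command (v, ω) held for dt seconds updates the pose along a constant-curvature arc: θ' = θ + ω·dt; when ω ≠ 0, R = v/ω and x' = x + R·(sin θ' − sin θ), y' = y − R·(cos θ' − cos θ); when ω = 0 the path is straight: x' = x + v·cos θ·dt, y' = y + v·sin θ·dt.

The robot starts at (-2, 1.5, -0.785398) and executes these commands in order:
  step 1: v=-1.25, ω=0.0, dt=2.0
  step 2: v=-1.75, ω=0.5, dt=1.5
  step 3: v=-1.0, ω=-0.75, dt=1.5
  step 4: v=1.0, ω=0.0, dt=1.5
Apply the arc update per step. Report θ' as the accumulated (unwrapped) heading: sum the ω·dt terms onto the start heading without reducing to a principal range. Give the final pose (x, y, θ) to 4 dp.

(-6.6957, 3.7158, -1.1604)

step 1: θ'=-0.7854 (straight) → pose (-3.7678, 3.2678, -0.7854)
step 2: θ'=-0.0354 (R=-3.5000) → pose (-6.1188, 4.2907, -0.0354)
step 3: θ'=-1.1604 (R=1.3333) → pose (-7.2942, 5.0912, -1.1604)
step 4: θ'=-1.1604 (straight) → pose (-6.6957, 3.7158, -1.1604)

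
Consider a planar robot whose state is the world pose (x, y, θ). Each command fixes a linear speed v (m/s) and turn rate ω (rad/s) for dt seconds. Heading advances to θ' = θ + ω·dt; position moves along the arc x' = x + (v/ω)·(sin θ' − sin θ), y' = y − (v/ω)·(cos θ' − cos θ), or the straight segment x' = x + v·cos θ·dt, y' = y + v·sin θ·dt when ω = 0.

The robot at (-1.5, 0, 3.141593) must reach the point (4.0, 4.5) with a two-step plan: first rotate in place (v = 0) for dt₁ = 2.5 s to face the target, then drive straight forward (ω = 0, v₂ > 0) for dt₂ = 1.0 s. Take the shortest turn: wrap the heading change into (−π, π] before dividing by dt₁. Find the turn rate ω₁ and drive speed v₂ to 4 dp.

ω₁ = -0.9823, v₂ = 7.1063

heading to target = atan2(4.5−0, 4−-1.5) = 0.6857
Δθ = wrap(0.6857 − 3.1416) = -2.4559; ω₁ = Δθ/dt₁ = -0.9823
distance = √((4−-1.5)² + (4.5−0)²) = 7.1063; v₂ = distance/dt₂ = 7.1063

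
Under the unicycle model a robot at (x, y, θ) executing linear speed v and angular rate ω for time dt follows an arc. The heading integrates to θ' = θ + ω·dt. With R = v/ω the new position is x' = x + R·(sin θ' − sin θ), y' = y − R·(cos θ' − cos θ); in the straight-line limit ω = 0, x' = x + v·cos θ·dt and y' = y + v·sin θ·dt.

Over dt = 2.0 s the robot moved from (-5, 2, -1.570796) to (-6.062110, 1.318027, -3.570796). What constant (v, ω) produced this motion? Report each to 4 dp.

v = 0.7500, ω = -1.0000

Δθ = -3.570796 − -1.570796 = -2.000000
ω = Δθ/dt = -2.000000/2.0 = -1.0000
R = Δx/(sin θ' − sin θ) = -0.7500
v = R·ω = -0.7500·-1.0000 = 0.7500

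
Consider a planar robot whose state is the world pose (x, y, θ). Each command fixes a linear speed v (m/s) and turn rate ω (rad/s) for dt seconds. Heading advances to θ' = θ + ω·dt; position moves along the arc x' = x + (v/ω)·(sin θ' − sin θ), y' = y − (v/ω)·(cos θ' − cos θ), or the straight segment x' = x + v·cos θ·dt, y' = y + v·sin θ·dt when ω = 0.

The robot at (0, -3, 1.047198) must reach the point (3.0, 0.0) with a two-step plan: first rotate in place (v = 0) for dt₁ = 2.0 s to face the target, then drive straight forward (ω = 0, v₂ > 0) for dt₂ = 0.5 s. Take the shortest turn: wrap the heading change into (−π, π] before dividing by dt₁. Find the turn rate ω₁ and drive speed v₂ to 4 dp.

heading to target = atan2(0−-3, 3−0) = 0.7854
Δθ = wrap(0.7854 − 1.0472) = -0.2618; ω₁ = Δθ/dt₁ = -0.1309
distance = √((3−0)² + (0−-3)²) = 4.2426; v₂ = distance/dt₂ = 8.4853

ω₁ = -0.1309, v₂ = 8.4853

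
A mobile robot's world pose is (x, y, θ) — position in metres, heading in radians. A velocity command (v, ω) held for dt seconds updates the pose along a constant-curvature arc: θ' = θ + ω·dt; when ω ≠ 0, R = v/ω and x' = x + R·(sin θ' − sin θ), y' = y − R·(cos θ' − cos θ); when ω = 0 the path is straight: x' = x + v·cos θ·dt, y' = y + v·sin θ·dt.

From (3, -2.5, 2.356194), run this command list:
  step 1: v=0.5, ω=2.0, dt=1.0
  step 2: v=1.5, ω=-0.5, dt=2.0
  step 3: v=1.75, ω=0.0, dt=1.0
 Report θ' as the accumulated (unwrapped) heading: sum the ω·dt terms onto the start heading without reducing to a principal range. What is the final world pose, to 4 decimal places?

(-1.2938, -4.8473, 3.3562)

step 1: θ'=4.3562 (R=0.2500) → pose (2.5889, -2.5896, 4.3562)
step 2: θ'=3.3562 (R=-3.0000) → pose (0.4161, -4.4747, 3.3562)
step 3: θ'=3.3562 (straight) → pose (-1.2938, -4.8473, 3.3562)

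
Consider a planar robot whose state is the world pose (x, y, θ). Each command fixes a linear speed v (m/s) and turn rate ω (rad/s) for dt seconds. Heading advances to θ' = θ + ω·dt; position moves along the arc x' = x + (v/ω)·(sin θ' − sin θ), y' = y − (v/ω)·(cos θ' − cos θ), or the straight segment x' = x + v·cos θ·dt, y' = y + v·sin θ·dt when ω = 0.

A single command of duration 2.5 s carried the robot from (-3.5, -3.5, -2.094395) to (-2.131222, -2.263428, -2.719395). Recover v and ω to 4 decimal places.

v = -0.7500, ω = -0.2500

Δθ = -2.719395 − -2.094395 = -0.625000
ω = Δθ/dt = -0.625000/2.5 = -0.2500
R = Δx/(sin θ' − sin θ) = 3.0000
v = R·ω = 3.0000·-0.2500 = -0.7500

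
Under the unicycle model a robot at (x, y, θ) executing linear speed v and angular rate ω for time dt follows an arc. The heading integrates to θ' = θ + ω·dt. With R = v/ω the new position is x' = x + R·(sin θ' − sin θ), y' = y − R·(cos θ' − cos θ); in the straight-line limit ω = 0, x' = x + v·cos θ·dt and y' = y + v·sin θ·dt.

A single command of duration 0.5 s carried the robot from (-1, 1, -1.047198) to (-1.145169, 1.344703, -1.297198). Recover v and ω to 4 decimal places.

Δθ = -1.297198 − -1.047198 = -0.250000
ω = Δθ/dt = -0.250000/0.5 = -0.5000
R = −Δy/(cos θ' − cos θ) = 1.5000
v = R·ω = 1.5000·-0.5000 = -0.7500

v = -0.7500, ω = -0.5000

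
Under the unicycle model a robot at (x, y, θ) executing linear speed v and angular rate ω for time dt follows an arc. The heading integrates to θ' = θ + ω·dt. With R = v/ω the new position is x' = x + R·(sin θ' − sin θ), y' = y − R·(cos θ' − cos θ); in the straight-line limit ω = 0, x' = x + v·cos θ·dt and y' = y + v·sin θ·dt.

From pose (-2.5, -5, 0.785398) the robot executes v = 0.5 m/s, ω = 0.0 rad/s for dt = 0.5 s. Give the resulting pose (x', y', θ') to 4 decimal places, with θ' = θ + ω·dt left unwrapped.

θ' = 0.7854 + 0.0·0.5 = 0.7854
ω = 0 → straight: x' = -2.5 + 0.5·cos(0.7854)·0.5 = -2.3232
y' = -5 + 0.5·sin(0.7854)·0.5 = -4.8232

(-2.3232, -4.8232, 0.7854)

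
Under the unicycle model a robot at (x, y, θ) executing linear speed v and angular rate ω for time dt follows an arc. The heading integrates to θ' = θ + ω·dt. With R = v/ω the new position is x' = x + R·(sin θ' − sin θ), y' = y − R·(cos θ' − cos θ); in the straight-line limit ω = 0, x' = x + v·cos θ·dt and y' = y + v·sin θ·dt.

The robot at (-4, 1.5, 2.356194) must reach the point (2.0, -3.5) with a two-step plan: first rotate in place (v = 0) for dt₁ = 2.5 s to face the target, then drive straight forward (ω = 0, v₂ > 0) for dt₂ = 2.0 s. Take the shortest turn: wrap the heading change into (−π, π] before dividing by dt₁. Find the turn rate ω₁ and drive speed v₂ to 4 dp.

ω₁ = -1.2204, v₂ = 3.9051

heading to target = atan2(-3.5−1.5, 2−-4) = -0.6947
Δθ = wrap(-0.6947 − 2.3562) = -3.0509; ω₁ = Δθ/dt₁ = -1.2204
distance = √((2−-4)² + (-3.5−1.5)²) = 7.8102; v₂ = distance/dt₂ = 3.9051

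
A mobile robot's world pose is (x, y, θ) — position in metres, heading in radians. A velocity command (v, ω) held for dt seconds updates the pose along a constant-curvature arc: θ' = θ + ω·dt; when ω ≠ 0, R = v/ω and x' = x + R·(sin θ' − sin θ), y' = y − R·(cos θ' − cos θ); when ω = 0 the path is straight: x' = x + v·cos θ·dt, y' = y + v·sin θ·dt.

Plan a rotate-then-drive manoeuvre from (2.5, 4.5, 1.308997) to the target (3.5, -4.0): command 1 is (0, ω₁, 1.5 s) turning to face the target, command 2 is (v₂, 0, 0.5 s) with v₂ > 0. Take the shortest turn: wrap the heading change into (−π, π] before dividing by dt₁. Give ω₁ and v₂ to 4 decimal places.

heading to target = atan2(-4−4.5, 3.5−2.5) = -1.4537
Δθ = wrap(-1.4537 − 1.3090) = -2.7627; ω₁ = Δθ/dt₁ = -1.8418
distance = √((3.5−2.5)² + (-4−4.5)²) = 8.5586; v₂ = distance/dt₂ = 17.1172

ω₁ = -1.8418, v₂ = 17.1172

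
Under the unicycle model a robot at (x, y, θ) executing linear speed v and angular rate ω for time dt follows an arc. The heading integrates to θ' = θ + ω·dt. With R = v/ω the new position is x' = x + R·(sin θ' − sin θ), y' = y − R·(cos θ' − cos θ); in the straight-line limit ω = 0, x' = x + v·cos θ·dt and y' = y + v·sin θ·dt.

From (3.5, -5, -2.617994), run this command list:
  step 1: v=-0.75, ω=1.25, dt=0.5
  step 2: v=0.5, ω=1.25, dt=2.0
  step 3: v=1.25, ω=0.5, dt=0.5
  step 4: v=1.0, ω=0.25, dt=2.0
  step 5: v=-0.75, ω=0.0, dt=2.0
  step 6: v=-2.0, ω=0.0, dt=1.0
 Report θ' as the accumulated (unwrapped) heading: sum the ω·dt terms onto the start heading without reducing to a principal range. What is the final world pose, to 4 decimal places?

step 1: θ'=-1.9930 (R=-0.6000) → pose (3.7473, -4.7262, -1.9930)
step 2: θ'=0.5070 (R=0.4000) → pose (4.3064, -5.2398, 0.5070)
step 3: θ'=0.7570 (R=2.5000) → pose (4.8094, -4.8716, 0.7570)
step 4: θ'=1.2570 (R=4.0000) → pose (5.8671, -3.1986, 1.2570)
step 5: θ'=1.2570 (straight) → pose (5.4041, -4.6254, 1.2570)
step 6: θ'=1.2570 (straight) → pose (4.7867, -6.5277, 1.2570)

(4.7867, -6.5277, 1.2570)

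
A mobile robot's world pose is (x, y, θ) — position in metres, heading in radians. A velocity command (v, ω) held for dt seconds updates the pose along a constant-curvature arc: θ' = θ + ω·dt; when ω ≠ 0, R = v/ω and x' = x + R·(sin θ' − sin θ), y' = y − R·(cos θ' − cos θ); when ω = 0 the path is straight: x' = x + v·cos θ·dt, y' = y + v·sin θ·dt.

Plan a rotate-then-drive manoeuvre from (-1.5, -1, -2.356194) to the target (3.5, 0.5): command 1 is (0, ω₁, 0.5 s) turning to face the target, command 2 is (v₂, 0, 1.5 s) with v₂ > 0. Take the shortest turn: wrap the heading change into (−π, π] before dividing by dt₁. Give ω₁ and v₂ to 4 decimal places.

heading to target = atan2(0.5−-1, 3.5−-1.5) = 0.2915
Δθ = wrap(0.2915 − -2.3562) = 2.6477; ω₁ = Δθ/dt₁ = 5.2953
distance = √((3.5−-1.5)² + (0.5−-1)²) = 5.2202; v₂ = distance/dt₂ = 3.4801

ω₁ = 5.2953, v₂ = 3.4801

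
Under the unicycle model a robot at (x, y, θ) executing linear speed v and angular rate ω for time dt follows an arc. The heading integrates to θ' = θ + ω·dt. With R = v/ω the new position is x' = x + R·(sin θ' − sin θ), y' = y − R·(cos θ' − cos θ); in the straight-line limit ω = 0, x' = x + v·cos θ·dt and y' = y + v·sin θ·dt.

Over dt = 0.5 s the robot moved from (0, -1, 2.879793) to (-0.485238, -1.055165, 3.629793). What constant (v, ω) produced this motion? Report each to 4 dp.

Δθ = 3.629793 − 2.879793 = 0.750000
ω = Δθ/dt = 0.750000/0.5 = 1.5000
R = Δx/(sin θ' − sin θ) = 0.6667
v = R·ω = 0.6667·1.5000 = 1.0000

v = 1.0000, ω = 1.5000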